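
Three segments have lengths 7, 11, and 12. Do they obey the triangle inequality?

Sort the sides: 7, 11, 12.
It suffices to check that the sum of the two smallest exceeds the largest:
7 + 11 = 18 > 12. ✓
Yes, a valid triangle can be formed.

Yes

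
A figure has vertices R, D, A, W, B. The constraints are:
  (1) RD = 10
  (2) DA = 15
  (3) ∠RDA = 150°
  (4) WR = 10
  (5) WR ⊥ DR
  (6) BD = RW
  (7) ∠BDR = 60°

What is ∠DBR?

From the given relations: BD = RW = 10.
Step 1: By the law of cosines on triangle BDR: BR² = 10² + 10² − 2·10·10·cos(60°) = 100, so BR = 10.
Step 2: By the inverse law of cosines on triangle DBR: cos(∠DBR) = (10² + 10² − 10²) / (2·10·10) = 100/200 = 0.5, so ∠DBR = 60°.

Therefore, the measure of angle ∠DBR = 60°.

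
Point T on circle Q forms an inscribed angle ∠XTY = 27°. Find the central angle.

By the inscribed angle theorem, the central angle is twice the inscribed angle.
Central angle = 2 × 27° = 54°

54°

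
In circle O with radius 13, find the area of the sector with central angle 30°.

The full circle has area πr² = π(13)² = 169*pi.
The sector covers 30° out of 360°, a fraction of 1/12.
Sector area = 169*pi × 1/12 = 169*pi/12.

169*pi/12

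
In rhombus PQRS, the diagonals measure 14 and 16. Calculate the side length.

Half-diagonals are 7 and 8. side = sqrt(7^2 + 8^2) = sqrt(113)

sqrt(113)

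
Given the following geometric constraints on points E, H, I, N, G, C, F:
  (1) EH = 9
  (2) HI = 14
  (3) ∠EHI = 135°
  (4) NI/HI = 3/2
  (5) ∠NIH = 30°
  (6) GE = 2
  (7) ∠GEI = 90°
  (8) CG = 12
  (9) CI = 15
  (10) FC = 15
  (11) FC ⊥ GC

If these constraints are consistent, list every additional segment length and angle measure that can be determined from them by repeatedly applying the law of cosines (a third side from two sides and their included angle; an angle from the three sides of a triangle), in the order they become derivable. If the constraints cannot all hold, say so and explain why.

The constraints are consistent. Derivable facts, in order:
After 1 step:
- EI ≈ 21.34
- GF = 3·√41
- HN ≈ 11.3
After 2 steps:
- IG ≈ 21.43
- ∠CFG = 38.66°
- ∠CGF = 51.34°
- ∠EIH = 17.35°
- ∠HEI = 27.65°
- ∠HNI = 38.26°
- ∠IHN = 111.74°
After 3 steps:
- ∠CGI = 42.66°
- ∠CIG = 32.83°
- ∠EGI = 84.64°
- ∠EIG = 5.36°
- ∠GCI = 104.51°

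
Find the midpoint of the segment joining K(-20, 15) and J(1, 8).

M = ((x₁ + x₂)/2, (y₁ + y₂)/2)
= ((-20 + 1)/2, (15 + 8)/2)
= (-19/2, 23/2) = (-19/2, 23/2)

(-19/2, 23/2)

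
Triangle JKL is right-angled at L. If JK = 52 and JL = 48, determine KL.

KL = sqrt(52^2 - 48^2) = sqrt(400) = 20

20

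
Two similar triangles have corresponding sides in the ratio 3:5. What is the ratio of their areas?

The ratio of areas of similar triangles equals the square of the side ratio.
Side ratio = 3:5
Area ratio = (3/5)^2 = 9/25 = 9:25

9:25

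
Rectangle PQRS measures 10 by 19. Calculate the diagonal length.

A rectangle's diagonal splits it into two right triangles, with the diagonal as the hypotenuse.
By the Pythagorean theorem, d^2 = 10^2 + 19^2 = 461.
Therefore d = sqrt(461).

sqrt(461)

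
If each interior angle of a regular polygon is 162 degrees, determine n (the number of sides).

The exterior angle is the supplement of the interior angle: 180 - 162 = 18 degrees.
Since the exterior angles of any convex polygon sum to 360 degrees, the number of sides is 360 / 18 = 20.

20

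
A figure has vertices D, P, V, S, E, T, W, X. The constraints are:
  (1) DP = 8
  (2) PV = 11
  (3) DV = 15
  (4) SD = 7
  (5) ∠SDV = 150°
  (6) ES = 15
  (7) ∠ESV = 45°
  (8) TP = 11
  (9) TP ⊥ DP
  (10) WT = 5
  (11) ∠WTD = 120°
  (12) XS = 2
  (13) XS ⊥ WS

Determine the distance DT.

Step 1: By the law of cosines on triangle DPT: DT² = 8² + 11² − 2·8·11·cos(90°) = 185, so DT = √185.

Therefore, the length of DT = √185.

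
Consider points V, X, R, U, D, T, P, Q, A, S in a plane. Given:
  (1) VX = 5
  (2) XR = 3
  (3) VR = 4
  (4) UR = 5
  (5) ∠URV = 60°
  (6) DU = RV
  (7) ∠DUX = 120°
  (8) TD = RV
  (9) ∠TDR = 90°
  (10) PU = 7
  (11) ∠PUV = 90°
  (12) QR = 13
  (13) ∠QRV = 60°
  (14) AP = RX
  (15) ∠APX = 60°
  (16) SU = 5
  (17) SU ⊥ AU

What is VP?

Step 1: By the law of cosines on triangle URV: UV² = 5² + 4² − 2·5·4·cos(60°) = 21, so UV = √21.
Step 2: By the law of cosines on triangle VUP: VP² = √21² + 7² − 2·√21·7·cos(90°) = 70, so VP = √70.

Therefore, the length of VP = √70.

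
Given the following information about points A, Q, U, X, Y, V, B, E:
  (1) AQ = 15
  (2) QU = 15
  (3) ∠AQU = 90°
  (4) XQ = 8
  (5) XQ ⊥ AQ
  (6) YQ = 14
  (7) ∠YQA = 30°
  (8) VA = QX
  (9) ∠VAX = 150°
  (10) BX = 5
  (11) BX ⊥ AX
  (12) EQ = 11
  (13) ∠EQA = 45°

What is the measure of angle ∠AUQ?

Step 1: By the law of cosines on triangle UQA: UA² = 15² + 15² − 2·15·15·cos(90°) = 450, so UA = 15·√2.
Step 2: By the inverse law of cosines on triangle AUQ: cos(∠AUQ) = ((15·√2)² + 15² − 15²) / (2·15·√2·15) = 450/636.4 = 0.7071, so ∠AUQ = 45°.

Therefore, the measure of angle ∠AUQ = 45°.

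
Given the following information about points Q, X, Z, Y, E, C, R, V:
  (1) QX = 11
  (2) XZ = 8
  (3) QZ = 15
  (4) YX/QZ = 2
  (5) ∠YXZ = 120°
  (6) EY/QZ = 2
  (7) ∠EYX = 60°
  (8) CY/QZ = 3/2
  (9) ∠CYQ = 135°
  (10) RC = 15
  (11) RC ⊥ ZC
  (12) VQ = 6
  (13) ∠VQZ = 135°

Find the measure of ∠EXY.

From the given relations: YX = 2·QZ = 2·15 = 30; EY = 2·QZ = 2·15 = 30.
Step 1: By the law of cosines on triangle XYE: XE² = 30² + 30² − 2·30·30·cos(60°) = 900, so XE = 30.
Step 2: By the inverse law of cosines on triangle EXY: cos(∠EXY) = (30² + 30² − 30²) / (2·30·30) = 900/1800 = 0.5, so ∠EXY = 60°.

Therefore, the measure of angle ∠EXY = 60°.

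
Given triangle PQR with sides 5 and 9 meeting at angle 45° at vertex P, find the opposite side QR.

By the law of cosines: QR^2 = PQ^2 + PR^2 - 2*PQ*PR*cos(P)
QR^2 = 5^2 + 9^2 - 2*5*9*cos(45°)
QR^2 = 25 + 81 - 90*(sqrt(2)/2)
QR^2 = 106 - 45*sqrt(2)
QR = sqrt(106 - 45*sqrt(2))

sqrt(106 - 45*sqrt(2))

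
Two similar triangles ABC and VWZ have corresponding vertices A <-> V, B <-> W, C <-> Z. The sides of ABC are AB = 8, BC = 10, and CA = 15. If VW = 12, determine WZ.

k = 12/8 = 3/2. WZ = 3/2 * 10 = 15.

15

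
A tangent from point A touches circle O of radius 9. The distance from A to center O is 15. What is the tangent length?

tangent = √(d² - r²) = √(15² - 9²) = √(225 - 81) = √144 = 12

12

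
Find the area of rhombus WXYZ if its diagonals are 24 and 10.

Area = (24 * 10) / 2 = 240 / 2 = 120

120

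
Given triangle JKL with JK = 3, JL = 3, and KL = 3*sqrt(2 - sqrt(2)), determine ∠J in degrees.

When all three sides of a triangle are known, the law of cosines can be rearranged to find any angle.
cos(C) = (a² + b² - c²) / (2ab) gives cos(J) = sqrt(2)/2.
Taking the inverse cosine: J = 45°.

45°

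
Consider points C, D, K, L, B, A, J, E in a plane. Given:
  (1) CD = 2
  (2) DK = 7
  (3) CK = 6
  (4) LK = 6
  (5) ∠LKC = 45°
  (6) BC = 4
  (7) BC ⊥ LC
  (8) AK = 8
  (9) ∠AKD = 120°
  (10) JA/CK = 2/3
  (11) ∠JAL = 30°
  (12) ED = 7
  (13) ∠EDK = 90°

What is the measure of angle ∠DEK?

Step 1: By the law of cosines on triangle EDK: EK² = 7² + 7² − 2·7·7·cos(90°) = 98, so EK = 7·√2.
Step 2: By the inverse law of cosines on triangle DEK: cos(∠DEK) = (7² + (7·√2)² − 7²) / (2·7·7·√2) = 98/138.59 = 0.7071, so ∠DEK = 45°.

Therefore, the measure of angle ∠DEK = 45°.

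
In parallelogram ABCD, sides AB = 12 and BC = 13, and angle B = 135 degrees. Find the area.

Area = 12 * 13 * sin(135°) = 156 * sqrt(2)/2 = 78*sqrt(2)

78*sqrt(2)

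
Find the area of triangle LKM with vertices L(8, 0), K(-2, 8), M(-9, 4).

The Shoelace formula computes the area from vertex coordinates by summing cross products.
For vertices (8,0), (-2,8), (-9,4):
Signed sum = 8*8 - -2*0 + -2*4 - -9*8 + -9*0 - 8*4
= 64 + 64 + -32 = 96
Area = (1/2)|96| = 48.

48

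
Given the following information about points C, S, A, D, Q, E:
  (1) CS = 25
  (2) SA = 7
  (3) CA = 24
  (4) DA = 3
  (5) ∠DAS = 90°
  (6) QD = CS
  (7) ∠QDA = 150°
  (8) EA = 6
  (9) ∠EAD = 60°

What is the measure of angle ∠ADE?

Step 1: By the law of cosines on triangle DAE: DE² = 3² + 6² − 2·3·6·cos(60°) = 27, so DE = 3·√3.
Step 2: By the inverse law of cosines on triangle ADE: cos(∠ADE) = (3² + (3·√3)² − 6²) / (2·3·3·√3) = 0/31.18 = 0, so ∠ADE = 90°.

Therefore, the measure of angle ∠ADE = 90°.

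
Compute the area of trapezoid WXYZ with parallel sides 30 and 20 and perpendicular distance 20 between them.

Area of a trapezoid = (base1 + base2) * height / 2
Area = (30 + 20) * 20 / 2
Area = 50 * 20 / 2
Area = 1000 / 2
Area = 500

500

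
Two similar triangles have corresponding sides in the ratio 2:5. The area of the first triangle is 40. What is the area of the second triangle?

The ratio of areas of similar triangles = (side ratio)^2.
Side ratio = 2:5, so area ratio = 4:25.
Area of the second triangle / Area of the first triangle = 25/4
Area of the second triangle = 40 * 25/4 = 250

250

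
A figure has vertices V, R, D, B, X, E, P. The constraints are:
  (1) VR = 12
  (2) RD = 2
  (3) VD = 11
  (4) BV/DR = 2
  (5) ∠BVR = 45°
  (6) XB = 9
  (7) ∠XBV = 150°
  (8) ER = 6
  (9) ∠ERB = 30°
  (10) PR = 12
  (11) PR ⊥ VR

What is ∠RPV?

Step 1: By the law of cosines on triangle PRV: PV² = 12² + 12² − 2·12·12·cos(90°) = 288, so PV = 12·√2.
Step 2: By the inverse law of cosines on triangle RPV: cos(∠RPV) = (12² + (12·√2)² − 12²) / (2·12·12·√2) = 288/407.29 = 0.7071, so ∠RPV = 45°.

Therefore, the measure of angle ∠RPV = 45°.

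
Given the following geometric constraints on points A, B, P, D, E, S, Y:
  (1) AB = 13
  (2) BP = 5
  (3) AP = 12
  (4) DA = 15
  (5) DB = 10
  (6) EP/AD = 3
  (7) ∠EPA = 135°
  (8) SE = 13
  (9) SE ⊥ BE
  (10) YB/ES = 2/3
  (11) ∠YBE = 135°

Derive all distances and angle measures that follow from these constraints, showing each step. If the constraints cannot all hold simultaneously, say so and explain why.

The constraints are consistent.

From the given relations:
  EP = 3·AD = 3·15 = 45
  YB = 2/3·ES = 2/3·13 ≈ 8.67

Step 1: From AP = 12, PE = 45, and ∠APE = 135°, by the law of cosines:
  AE² = AP² + PE² - 2·AP·PE·cos(135°) = 144 + 2025 + 763.7 = 2933
  AE ≈ 54.15

Step 2: From AB = 13, AD = 15, BD = 10, by the inverse law of cosines:
  cos(∠BAD) = (AB² + AD² - BD²) / (2·AB·AD)
  ∠BAD = 41.08°

Step 3: From AB = 13, AP = 12, BP = 5, by the inverse law of cosines:
  cos(∠BAP) = (AB² + AP² - BP²) / (2·AB·AP)
  ∠BAP = 22.62°

Step 4: From BA = 13, BD = 10, AD = 15, by the inverse law of cosines:
  cos(∠ABD) = (BA² + BD² - AD²) / (2·BA·BD)
  ∠ABD = 80.26°

Step 5: From BA = 13, BP = 5, AP = 12, by the inverse law of cosines:
  cos(∠ABP) = (BA² + BP² - AP²) / (2·BA·BP)
  ∠ABP = 67.38°

Step 6: From PA = 12, PB = 5, AB = 13, by the inverse law of cosines:
  cos(∠APB) = (PA² + PB² - AB²) / (2·PA·PB)
  ∠APB = 90°

Step 7: From DA = 15, DB = 10, AB = 13, by the inverse law of cosines:
  cos(∠ADB) = (DA² + DB² - AB²) / (2·DA·DB)
  ∠ADB = 58.67°

Step 8: From AE = 54.15, AP = 12, EP = 45, by the inverse law of cosines:
  cos(∠EAP) = (AE² + AP² - EP²) / (2·AE·AP)
  ∠EAP = 35.99°

Step 9: From EA = 54.15, EP = 45, AP = 12, by the inverse law of cosines:
  cos(∠AEP) = (EA² + EP² - AP²) / (2·EA·EP)
  ∠AEP = 9.01°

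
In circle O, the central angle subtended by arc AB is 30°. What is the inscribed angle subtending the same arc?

Inscribed angle = 30° / 2 = 15° (inscribed angle theorem).

15°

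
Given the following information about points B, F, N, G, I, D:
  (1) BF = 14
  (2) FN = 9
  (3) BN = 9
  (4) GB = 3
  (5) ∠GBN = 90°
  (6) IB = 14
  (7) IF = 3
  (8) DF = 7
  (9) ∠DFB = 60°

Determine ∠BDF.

Step 1: By the law of cosines on triangle DFB: DB² = 7² + 14² − 2·7·14·cos(60°) = 147, so DB = 7·√3.
Step 2: By the inverse law of cosines on triangle BDF: cos(∠BDF) = ((7·√3)² + 7² − 14²) / (2·7·√3·7) = 0/169.74 = 0, so ∠BDF = 90°.

Therefore, the measure of angle ∠BDF = 90°.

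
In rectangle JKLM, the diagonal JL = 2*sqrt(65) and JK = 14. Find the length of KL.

Using the Pythagorean theorem: d^2 = a^2 + b^2
b^2 = d^2 - a^2
b^2 = 260 - 196
b^2 = 64
b = sqrt(64) = 8

8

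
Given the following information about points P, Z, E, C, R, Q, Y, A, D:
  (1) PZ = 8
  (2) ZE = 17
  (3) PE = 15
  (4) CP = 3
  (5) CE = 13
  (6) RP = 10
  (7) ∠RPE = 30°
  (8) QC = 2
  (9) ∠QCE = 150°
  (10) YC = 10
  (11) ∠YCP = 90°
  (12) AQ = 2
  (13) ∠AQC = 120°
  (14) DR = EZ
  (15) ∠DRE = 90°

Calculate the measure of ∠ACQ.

Step 1: By the law of cosines on triangle CQA: CA² = 2² + 2² − 2·2·2·cos(120°) = 12, so CA = 2·√3.
Step 2: By the inverse law of cosines on triangle ACQ: cos(∠ACQ) = ((2·√3)² + 2² − 2²) / (2·2·√3·2) = 12/13.86 = 0.866, so ∠ACQ = 30°.

Therefore, the measure of angle ∠ACQ = 30°.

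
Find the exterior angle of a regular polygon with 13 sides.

Each exterior angle of a regular n-gon is 360 / n.
For n = 13: 360 / 13 = 360/13 degrees.

360/13 degrees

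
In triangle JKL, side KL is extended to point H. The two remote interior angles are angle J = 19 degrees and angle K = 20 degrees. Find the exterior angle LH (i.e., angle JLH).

The interior angle at L is 180 - 19 - 20 = 141 degrees.
The exterior angle and interior angle at L are supplementary:
Exterior angle = 180 - 141 = 39 degrees.

39 degrees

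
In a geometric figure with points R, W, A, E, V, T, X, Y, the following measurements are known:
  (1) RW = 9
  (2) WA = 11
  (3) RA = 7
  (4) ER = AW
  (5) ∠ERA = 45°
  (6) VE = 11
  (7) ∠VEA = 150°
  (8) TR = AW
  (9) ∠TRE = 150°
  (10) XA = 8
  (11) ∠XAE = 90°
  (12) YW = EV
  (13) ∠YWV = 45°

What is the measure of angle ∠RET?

From the given relations: ER = AW = 11; TR = AW = 11.
Step 1: By the law of cosines on triangle ERT: ET² = 11² + 11² − 2·11·11·cos(150°) = 451.58, so ET ≈ 21.25.
Step 2: By the inverse law of cosines on triangle RET: cos(∠RET) = (11² + 21.25² − 11²) / (2·11·21.25) = 451.58/467.51 = 0.9659, so ∠RET = 15°.

Therefore, the measure of angle ∠RET = 15°.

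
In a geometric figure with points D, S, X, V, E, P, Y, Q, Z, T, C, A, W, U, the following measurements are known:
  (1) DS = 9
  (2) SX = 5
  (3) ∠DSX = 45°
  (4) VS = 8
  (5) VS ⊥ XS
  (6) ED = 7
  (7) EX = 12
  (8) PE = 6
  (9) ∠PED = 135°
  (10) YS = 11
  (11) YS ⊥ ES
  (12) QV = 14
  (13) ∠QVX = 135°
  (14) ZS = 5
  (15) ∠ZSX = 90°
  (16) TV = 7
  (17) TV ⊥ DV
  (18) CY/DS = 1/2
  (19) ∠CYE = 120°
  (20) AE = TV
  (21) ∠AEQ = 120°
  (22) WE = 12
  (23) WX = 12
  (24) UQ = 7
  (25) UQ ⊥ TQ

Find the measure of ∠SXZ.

Step 1: By the law of cosines on triangle XSZ: XZ² = 5² + 5² − 2·5·5·cos(90°) = 50, so XZ = 5·√2.
Step 2: By the inverse law of cosines on triangle SXZ: cos(∠SXZ) = (5² + (5·√2)² − 5²) / (2·5·5·√2) = 50/70.71 = 0.7071, so ∠SXZ = 45°.

Therefore, the measure of angle ∠SXZ = 45°.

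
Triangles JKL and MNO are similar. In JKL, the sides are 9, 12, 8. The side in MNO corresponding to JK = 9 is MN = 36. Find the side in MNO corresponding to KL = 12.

Since the triangles are similar, the ratio of corresponding sides is constant.
Scale factor k = MN / JK = 36 / 9 = 4
NO = k * KL = 4 * 12 = 48

48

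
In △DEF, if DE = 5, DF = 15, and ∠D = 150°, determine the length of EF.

By the law of cosines: EF^2 = DE^2 + DF^2 - 2*DE*DF*cos(D)
EF^2 = 5^2 + 15^2 - 2*5*15*cos(150°)
EF^2 = 25 + 225 - 150*(-sqrt(3)/2)
EF^2 = 75*sqrt(3) + 250
EF = 5*sqrt(3*sqrt(3) + 10)

5*sqrt(3*sqrt(3) + 10)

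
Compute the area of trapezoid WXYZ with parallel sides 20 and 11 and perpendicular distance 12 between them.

A trapezoid's area equals the midsegment times the height.
The midsegment is (20 + 11) / 2 = 31/2.
Area = 31/2 * 12 = 186.

186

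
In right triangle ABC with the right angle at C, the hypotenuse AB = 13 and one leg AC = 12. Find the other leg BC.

Rearranging the Pythagorean theorem to solve for the unknown leg:
leg^2 = hypotenuse^2 - known_leg^2 = 169 - 144 = 25
leg = sqrt(25) = 5.

5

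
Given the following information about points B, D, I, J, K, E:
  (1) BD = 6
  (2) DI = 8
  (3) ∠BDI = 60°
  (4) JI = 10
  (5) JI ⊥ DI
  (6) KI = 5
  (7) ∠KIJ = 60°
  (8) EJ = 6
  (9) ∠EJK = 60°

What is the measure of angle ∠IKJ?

Step 1: By the law of cosines on triangle KIJ: KJ² = 5² + 10² − 2·5·10·cos(60°) = 75, so KJ = 5·√3.
Step 2: By the inverse law of cosines on triangle IKJ: cos(∠IKJ) = (5² + (5·√3)² − 10²) / (2·5·5·√3) = 0/86.6 = 0, so ∠IKJ = 90°.

Therefore, the measure of angle ∠IKJ = 90°.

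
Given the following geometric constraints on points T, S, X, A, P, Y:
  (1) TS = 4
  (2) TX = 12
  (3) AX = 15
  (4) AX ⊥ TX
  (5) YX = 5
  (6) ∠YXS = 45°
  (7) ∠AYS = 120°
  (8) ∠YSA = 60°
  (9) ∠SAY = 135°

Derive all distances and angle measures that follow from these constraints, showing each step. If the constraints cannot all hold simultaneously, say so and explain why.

These constraints are not satisfiable: (7), (8) and (9) are the three interior angles of triangle AYS, which must sum to 180°, but 120° + 60° + 135° = 315°. No planar figure meets all of them, so nothing further can be derived.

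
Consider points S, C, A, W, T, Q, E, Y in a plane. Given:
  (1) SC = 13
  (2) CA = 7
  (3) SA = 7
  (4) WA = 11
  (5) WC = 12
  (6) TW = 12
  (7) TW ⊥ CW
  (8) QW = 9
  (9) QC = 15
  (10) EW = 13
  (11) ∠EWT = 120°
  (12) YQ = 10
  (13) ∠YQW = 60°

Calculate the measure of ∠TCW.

Step 1: By the law of cosines on triangle CWT: CT² = 12² + 12² − 2·12·12·cos(90°) = 288, so CT = 12·√2.
Step 2: By the inverse law of cosines on triangle TCW: cos(∠TCW) = ((12·√2)² + 12² − 12²) / (2·12·√2·12) = 288/407.29 = 0.7071, so ∠TCW = 45°.

Therefore, the measure of angle ∠TCW = 45°.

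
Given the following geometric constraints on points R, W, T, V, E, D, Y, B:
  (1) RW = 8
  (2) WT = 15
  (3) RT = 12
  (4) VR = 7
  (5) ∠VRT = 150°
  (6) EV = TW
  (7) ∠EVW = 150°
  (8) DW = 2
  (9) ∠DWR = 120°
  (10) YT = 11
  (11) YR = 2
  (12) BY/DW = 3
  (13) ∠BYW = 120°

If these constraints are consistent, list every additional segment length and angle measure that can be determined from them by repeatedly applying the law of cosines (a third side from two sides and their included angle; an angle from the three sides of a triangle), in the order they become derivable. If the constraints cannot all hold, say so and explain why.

The constraints are consistent. Derivable facts, in order:
After 1 step:
- RD = 2·√21
- TV ≈ 18.4
- ∠RTW = 32.09°
- ∠RTY = 8.65°
- ∠RWT = 52.83°
- ∠RYT = 115.58°
- ∠TRW = 95.08°
- ∠TRY = 55.77°
After 2 steps:
- ∠DRW = 10.89°
- ∠RDW = 49.11°
- ∠RTV = 10.97°
- ∠RVT = 19.03°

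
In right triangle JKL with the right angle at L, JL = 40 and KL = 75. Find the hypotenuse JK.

In a right triangle, the square of the hypotenuse equals the sum of the squares of the two legs.
The legs are 40 and 75, so the hypotenuse = sqrt(1600 + 5625) = sqrt(7225) = 85.

85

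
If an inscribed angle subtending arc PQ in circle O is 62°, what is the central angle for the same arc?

The inscribed angle theorem states that a central angle is always twice any inscribed angle that subtends the same arc.
Since the inscribed angle is 62°, the central angle = 2 × 62° = 124°.

124°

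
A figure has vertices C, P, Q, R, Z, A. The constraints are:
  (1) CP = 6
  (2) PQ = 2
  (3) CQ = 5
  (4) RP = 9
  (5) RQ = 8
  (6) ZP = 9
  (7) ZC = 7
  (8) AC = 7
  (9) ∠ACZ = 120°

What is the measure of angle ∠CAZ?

Step 1: By the law of cosines on triangle ACZ: AZ² = 7² + 7² − 2·7·7·cos(120°) = 147, so AZ = 7·√3.
Step 2: By the inverse law of cosines on triangle CAZ: cos(∠CAZ) = (7² + (7·√3)² − 7²) / (2·7·7·√3) = 147/169.74 = 0.866, so ∠CAZ = 30°.

Therefore, the measure of angle ∠CAZ = 30°.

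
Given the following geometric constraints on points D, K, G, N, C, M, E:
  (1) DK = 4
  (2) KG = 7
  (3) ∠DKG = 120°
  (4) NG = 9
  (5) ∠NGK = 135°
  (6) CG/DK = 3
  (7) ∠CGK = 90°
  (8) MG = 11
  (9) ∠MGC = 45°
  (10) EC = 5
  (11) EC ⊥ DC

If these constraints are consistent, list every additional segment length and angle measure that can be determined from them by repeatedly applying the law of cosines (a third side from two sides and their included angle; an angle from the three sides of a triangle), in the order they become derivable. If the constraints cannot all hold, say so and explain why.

The constraints are consistent. Derivable facts, in order:
After 1 step:
- CM ≈ 8.85
- DG = √93
- KC = √193
- KN ≈ 14.8
After 2 steps:
- ∠CKG = 59.74°
- ∠CMG = 73.49°
- ∠DGK = 21.05°
- ∠GCK = 30.26°
- ∠GCM = 61.51°
- ∠GDK = 38.95°
- ∠GKN = 25.46°
- ∠GNK = 19.54°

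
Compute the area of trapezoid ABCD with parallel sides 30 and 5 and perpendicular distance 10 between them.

Area of a trapezoid = (base1 + base2) * height / 2
Area = (30 + 5) * 10 / 2
Area = 35 * 10 / 2
Area = 350 / 2
Area = 175

175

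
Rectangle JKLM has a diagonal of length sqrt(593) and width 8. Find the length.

Using the Pythagorean theorem: d^2 = a^2 + b^2
b^2 = d^2 - a^2
b^2 = 593 - 64
b^2 = 529
b = sqrt(529) = 23

23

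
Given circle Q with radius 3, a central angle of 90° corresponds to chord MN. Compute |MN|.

Drop a perpendicular from the center to the chord, bisecting both the chord and the central angle.
Each half-chord = r sin(θ/2) = 3 sin(45°).
The full chord = 2 × 3 × sin(45°) = 3*sqrt(2).

3*sqrt(2)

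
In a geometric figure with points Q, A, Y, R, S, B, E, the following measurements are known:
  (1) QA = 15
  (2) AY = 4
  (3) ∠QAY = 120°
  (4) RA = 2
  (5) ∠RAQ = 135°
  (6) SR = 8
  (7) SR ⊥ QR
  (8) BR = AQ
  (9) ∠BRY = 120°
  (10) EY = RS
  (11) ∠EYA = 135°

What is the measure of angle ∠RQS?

Step 1: By the law of cosines on triangle QAR: QR² = 15² + 2² − 2·15·2·cos(135°) = 271.43, so QR ≈ 16.48.
Step 2: By the law of cosines on triangle QRS: QS² = 16.48² + 8² − 2·16.48·8·cos(90°) = 335.43, so QS ≈ 18.31.
Step 3: By the inverse law of cosines on triangle RQS: cos(∠RQS) = (16.48² + 18.31² − 8²) / (2·16.48·18.31) = 542.85/603.47 = 0.8996, so ∠RQS = 25.9°.

Therefore, the measure of angle ∠RQS = 25.9°.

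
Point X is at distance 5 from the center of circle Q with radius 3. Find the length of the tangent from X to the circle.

Let T be the point of tangency. Then QT ⊥ XT (radius ⊥ tangent).
In right triangle QTX: QX² = QT² + XT²
5² = 3² + XT²
XT² = 16, XT = 4

4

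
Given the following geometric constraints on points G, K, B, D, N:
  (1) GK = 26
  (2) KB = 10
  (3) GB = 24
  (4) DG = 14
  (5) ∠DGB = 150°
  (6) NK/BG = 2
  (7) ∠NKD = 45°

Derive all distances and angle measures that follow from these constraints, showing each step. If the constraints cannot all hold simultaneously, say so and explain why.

The constraints are consistent.

From the given relations:
  NK = 2·BG = 2·24 = 48

Step 1: From BG = 24, GD = 14, and ∠BGD = 150°, by the law of cosines:
  BD² = BG² + GD² - 2·BG·GD·cos(150°) = 576 + 196 + 582 = 1354
  BD ≈ 36.8

Step 2: From GB = 24, GK = 26, BK = 10, by the inverse law of cosines:
  cos(∠BGK) = (GB² + GK² - BK²) / (2·GB·GK)
  ∠BGK = 22.62°

Step 3: From KB = 10, KG = 26, BG = 24, by the inverse law of cosines:
  cos(∠BKG) = (KB² + KG² - BG²) / (2·KB·KG)
  ∠BKG = 67.38°

Step 4: From BG = 24, BK = 10, GK = 26, by the inverse law of cosines:
  cos(∠GBK) = (BG² + BK² - GK²) / (2·BG·BK)
  ∠GBK = 90°

Step 5: From BD = 36.8, BG = 24, DG = 14, by the inverse law of cosines:
  cos(∠DBG) = (BD² + BG² - DG²) / (2·BD·BG)
  ∠DBG = 10.97°

Step 6: From DB = 36.8, DG = 14, BG = 24, by the inverse law of cosines:
  cos(∠BDG) = (DB² + DG² - BG²) / (2·DB·DG)
  ∠BDG = 19.03°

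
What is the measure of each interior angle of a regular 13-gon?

Each interior angle of a regular n-gon is (n - 2) * 180 / n.
For n = 13: (13 - 2) * 180 / 13 = 1980/13 = 1980/13 degrees.

1980/13 degrees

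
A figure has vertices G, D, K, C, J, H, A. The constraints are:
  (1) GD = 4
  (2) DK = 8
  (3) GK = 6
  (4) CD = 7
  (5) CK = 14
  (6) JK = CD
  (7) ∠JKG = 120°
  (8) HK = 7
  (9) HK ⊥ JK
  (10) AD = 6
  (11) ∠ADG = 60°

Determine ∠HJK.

From the given relations: JK = CD = 7.
Step 1: By the law of cosines on triangle JKH: JH² = 7² + 7² − 2·7·7·cos(90°) = 98, so JH = 7·√2.
Step 2: By the inverse law of cosines on triangle HJK: cos(∠HJK) = ((7·√2)² + 7² − 7²) / (2·7·√2·7) = 98/138.59 = 0.7071, so ∠HJK = 45°.

Therefore, the measure of angle ∠HJK = 45°.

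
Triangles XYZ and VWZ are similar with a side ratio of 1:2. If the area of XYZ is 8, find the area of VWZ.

The ratio of areas of similar triangles = (side ratio)^2.
Side ratio = 1:2, so area ratio = 1:4.
Area of VWZ / Area of XYZ = 4/1
Area of VWZ = 8 * 4/1 = 32

32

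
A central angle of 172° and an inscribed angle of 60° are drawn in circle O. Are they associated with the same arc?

By the inscribed angle theorem, the inscribed angle for a central angle of 172° should be 172° / 2 = 86°.
The given inscribed angle is 60°, which does not equal 86°.
Therefore, no, they do not correspond to the same arc.

No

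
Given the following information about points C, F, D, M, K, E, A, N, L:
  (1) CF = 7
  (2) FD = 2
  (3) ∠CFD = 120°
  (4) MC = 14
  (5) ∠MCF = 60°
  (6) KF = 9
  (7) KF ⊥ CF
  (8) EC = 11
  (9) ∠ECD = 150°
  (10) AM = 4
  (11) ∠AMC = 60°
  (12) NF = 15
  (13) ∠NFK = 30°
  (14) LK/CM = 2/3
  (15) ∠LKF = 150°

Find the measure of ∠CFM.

Step 1: By the law of cosines on triangle FCM: FM² = 7² + 14² − 2·7·14·cos(60°) = 147, so FM = 7·√3.
Step 2: By the inverse law of cosines on triangle CFM: cos(∠CFM) = (7² + (7·√3)² − 14²) / (2·7·7·√3) = 0/169.74 = 0, so ∠CFM = 90°.

Therefore, the measure of angle ∠CFM = 90°.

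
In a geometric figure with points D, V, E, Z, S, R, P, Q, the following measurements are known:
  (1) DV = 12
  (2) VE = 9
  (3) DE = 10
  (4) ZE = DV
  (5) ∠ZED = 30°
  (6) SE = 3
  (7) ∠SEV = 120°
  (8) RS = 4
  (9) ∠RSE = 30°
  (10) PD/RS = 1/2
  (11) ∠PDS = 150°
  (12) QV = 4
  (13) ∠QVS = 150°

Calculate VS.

Step 1: By the law of cosines on triangle VES: VS² = 9² + 3² − 2·9·3·cos(120°) = 117, so VS = 3·√13.

Therefore, the length of VS = 3·√13.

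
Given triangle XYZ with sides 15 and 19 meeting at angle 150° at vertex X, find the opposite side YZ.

By the law of cosines: YZ^2 = XY^2 + XZ^2 - 2*XY*XZ*cos(X)
YZ^2 = 15^2 + 19^2 - 2*15*19*cos(150°)
YZ^2 = 225 + 361 - 570*(-sqrt(3)/2)
YZ^2 = 285*sqrt(3) + 586
YZ = sqrt(285*sqrt(3) + 586)

sqrt(285*sqrt(3) + 586)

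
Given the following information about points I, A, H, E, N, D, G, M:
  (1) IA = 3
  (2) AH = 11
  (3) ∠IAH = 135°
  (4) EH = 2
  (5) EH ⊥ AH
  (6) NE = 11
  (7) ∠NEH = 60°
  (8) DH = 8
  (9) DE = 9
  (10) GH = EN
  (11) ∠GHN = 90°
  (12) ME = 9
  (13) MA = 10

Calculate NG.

From the given relations: GH = EN = 11.
Step 1: By the law of cosines on triangle NEH: NH² = 11² + 2² − 2·11·2·cos(60°) = 103, so NH = √103.
Step 2: By the law of cosines on triangle NHG: NG² = √103² + 11² − 2·√103·11·cos(90°) = 224, so NG = 4·√14.

Therefore, the length of NG = 4·√14.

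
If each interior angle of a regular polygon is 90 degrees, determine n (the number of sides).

Each interior angle of a regular n-gon is (n - 2) * 180 / n.
Setting this equal to 90:
(n - 2) * 180 / n = 90
Each exterior angle = 180 - 90 = 90 degrees.
Since exterior angles sum to 360: n = 360 / 90 = 4.

4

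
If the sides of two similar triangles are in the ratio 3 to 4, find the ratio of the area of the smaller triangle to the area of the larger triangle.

Area scales with the square of linear dimensions. If every length is multiplied by 3/4, then the area is multiplied by (3/4)^2 = 9/16.
The area ratio is 9:16.

9:16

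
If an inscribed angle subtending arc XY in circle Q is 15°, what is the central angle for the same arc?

The inscribed angle theorem states that a central angle is always twice any inscribed angle that subtends the same arc.
Since the inscribed angle is 15°, the central angle = 2 × 15° = 30°.

30°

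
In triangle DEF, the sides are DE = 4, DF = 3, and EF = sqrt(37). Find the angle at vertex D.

cos(D) = (4² + 3² - (sqrt(37))²) / (2 × 4 × 3) = -1/2, so D = arccos(-1/2) = 120°.

120°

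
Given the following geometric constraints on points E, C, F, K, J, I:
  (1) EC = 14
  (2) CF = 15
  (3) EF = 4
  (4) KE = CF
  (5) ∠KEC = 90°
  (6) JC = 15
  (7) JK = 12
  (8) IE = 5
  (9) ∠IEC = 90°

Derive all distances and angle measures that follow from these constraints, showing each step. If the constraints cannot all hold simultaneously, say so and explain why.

The constraints are consistent.

From the given relations:
  KE = CF = 15

Step 1: From CE = 14, EK = 15, and ∠CEK = 90°, by the law of cosines:
  CK² = CE² + EK² - 2·CE·EK·cos(90°) = 196 + 225 - 0 = 421
  CK ≈ 20.52

Step 2: From CE = 14, EI = 5, and ∠CEI = 90°, by the law of cosines:
  CI² = CE² + EI² - 2·CE·EI·cos(90°) = 196 + 25 - 0 = 221
  CI ≈ 14.87

Step 3: From EC = 14, EF = 4, CF = 15, by the inverse law of cosines:
  cos(∠CEF) = (EC² + EF² - CF²) / (2·EC·EF)
  ∠CEF = 96.67°

Step 4: From CE = 14, CF = 15, EF = 4, by the inverse law of cosines:
  cos(∠ECF) = (CE² + CF² - EF²) / (2·CE·CF)
  ∠ECF = 15.36°

Step 5: From FC = 15, FE = 4, CE = 14, by the inverse law of cosines:
  cos(∠CFE) = (FC² + FE² - CE²) / (2·FC·FE)
  ∠CFE = 67.98°

Step 6: From CE = 14, CI = 14.87, EI = 5, by the inverse law of cosines:
  cos(∠ECI) = (CE² + CI² - EI²) / (2·CE·CI)
  ∠ECI = 19.65°

Step 7: From CE = 14, CK = 20.52, EK = 15, by the inverse law of cosines:
  cos(∠ECK) = (CE² + CK² - EK²) / (2·CE·CK)
  ∠ECK = 46.97°

Step 8: From CJ = 15, CK = 20.52, JK = 12, by the inverse law of cosines:
  cos(∠JCK) = (CJ² + CK² - JK²) / (2·CJ·CK)
  ∠JCK = 35.36°

Step 9: From KC = 20.52, KE = 15, CE = 14, by the inverse law of cosines:
  cos(∠CKE) = (KC² + KE² - CE²) / (2·KC·KE)
  ∠CKE = 43.03°

Step 10: From KC = 20.52, KJ = 12, CJ = 15, by the inverse law of cosines:
  cos(∠CKJ) = (KC² + KJ² - CJ²) / (2·KC·KJ)
  ∠CKJ = 46.33°

Step 11: From JC = 15, JK = 12, CK = 20.52, by the inverse law of cosines:
  cos(∠CJK) = (JC² + JK² - CK²) / (2·JC·JK)
  ∠CJK = 98.31°

Step 12: From IC = 14.87, IE = 5, CE = 14, by the inverse law of cosines:
  cos(∠CIE) = (IC² + IE² - CE²) / (2·IC·IE)
  ∠CIE = 70.35°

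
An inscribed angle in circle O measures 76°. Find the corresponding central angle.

The inscribed angle theorem states that a central angle is always twice any inscribed angle that subtends the same arc.
Since the inscribed angle is 76°, the central angle = 2 × 76° = 152°.

152°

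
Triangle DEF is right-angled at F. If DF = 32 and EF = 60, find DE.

DE = sqrt(32^2 + 60^2) = sqrt(4624) = 68

68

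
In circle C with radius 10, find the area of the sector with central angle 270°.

The full circle has area πr² = π(10)² = 100*pi.
The sector covers 270° out of 360°, a fraction of 3/4.
Sector area = 100*pi × 3/4 = 75*pi.

75*pi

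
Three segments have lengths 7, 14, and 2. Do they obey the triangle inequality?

The longest side is 14. The other two sides sum to 2 + 7 = 9.
Since 9 ≤ 14, the two shorter sides cannot reach around to close the triangle.

No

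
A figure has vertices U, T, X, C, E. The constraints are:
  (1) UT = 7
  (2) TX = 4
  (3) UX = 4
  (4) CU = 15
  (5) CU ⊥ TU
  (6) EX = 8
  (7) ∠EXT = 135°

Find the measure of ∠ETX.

Step 1: By the law of cosines on triangle TXE: TE² = 4² + 8² − 2·4·8·cos(135°) = 125.25, so TE ≈ 11.19.
Step 2: By the inverse law of cosines on triangle ETX: cos(∠ETX) = (11.19² + 4² − 8²) / (2·11.19·4) = 77.25/89.53 = 0.8629, so ∠ETX = 30.36°.

Therefore, the measure of angle ∠ETX = 30.36°.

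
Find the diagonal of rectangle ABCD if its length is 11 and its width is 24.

d = sqrt(11^2 + 24^2) = sqrt(697)

sqrt(697)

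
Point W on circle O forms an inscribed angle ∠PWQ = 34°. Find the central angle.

Central angle = 2 × 34° = 68° (inscribed angle theorem).

68°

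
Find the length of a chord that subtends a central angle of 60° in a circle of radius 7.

Chord = 2(7) sin(30°) = 7

7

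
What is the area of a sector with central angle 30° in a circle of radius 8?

The full circle has area πr² = π(8)² = 64*pi.
The sector covers 30° out of 360°, a fraction of 1/12.
Sector area = 64*pi × 1/12 = 16*pi/3.

16*pi/3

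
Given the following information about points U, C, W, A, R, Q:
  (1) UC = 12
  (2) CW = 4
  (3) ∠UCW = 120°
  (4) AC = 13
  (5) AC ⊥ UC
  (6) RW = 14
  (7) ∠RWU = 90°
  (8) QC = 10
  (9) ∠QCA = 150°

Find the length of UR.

Step 1: By the law of cosines on triangle UCW: UW² = 12² + 4² − 2·12·4·cos(120°) = 208, so UW = 4·√13.
Step 2: By the law of cosines on triangle UWR: UR² = (4·√13)² + 14² − 2·4·√13·14·cos(90°) = 404, so UR = 2·√101.

Therefore, the length of UR = 2·√101.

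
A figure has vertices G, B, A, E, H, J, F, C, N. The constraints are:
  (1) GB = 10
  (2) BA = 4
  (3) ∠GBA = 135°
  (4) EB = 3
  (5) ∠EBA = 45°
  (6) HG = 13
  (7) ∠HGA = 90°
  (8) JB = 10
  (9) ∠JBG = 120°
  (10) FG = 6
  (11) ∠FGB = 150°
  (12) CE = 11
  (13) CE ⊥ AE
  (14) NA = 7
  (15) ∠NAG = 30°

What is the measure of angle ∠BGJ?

Step 1: By the law of cosines on triangle GBJ: GJ² = 10² + 10² − 2·10·10·cos(120°) = 300, so GJ = 10·√3.
Step 2: By the inverse law of cosines on triangle BGJ: cos(∠BGJ) = (10² + (10·√3)² − 10²) / (2·10·10·√3) = 300/346.41 = 0.866, so ∠BGJ = 30°.

Therefore, the measure of angle ∠BGJ = 30°.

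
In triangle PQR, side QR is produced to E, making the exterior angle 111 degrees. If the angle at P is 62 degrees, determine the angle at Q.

The exterior angle theorem states that an exterior angle equals the sum of the two non-adjacent interior angles.
So 111 = 62 + angle Q, which gives angle Q = 111 - 62 = 49 degrees.

49 degrees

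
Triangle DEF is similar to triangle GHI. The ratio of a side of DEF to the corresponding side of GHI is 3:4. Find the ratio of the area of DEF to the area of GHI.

Area ratio = (side ratio)^2 = (3/4)^2 = 9:16.

9:16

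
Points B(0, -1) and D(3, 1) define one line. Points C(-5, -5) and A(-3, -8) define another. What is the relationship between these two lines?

Slope of line 1: m1 = (1 - -1)/(3 - 0) = 2/3 = 2/3
Slope of line 2: m2 = (-8 - -5)/(-3 - -5) = -3/2 = -3/2
Two lines are perpendicular when the product of their slopes is -1 (negative reciprocals).
m1 * m2 = (2/3) * (-3/2) = -1, confirming perpendicularity.

Perpendicular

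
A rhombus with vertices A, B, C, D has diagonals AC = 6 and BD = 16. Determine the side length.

The diagonals of a rhombus bisect each other at right angles.
Half-diagonals: 6/2 = 3 and 16/2 = 8
side = sqrt(3^2 + 8^2)
side = sqrt(9 + 64)
side = sqrt(73)

sqrt(73)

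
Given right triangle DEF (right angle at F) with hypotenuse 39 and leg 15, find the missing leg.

EF = sqrt(39^2 - 15^2) = sqrt(1296) = 36

36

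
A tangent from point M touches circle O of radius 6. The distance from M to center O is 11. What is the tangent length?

tangent = √(d² - r²) = √(11² - 6²) = √(121 - 36) = √85 = sqrt(85)

sqrt(85)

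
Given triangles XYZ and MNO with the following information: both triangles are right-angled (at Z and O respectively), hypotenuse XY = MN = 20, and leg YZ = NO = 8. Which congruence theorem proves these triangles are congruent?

The given information provides:
both triangles are right-angled (at Z and O respectively), hypotenuse XY = MN = 20, and leg YZ = NO = 8
This matches the HL congruence theorem.
The hypotenuse and one leg of two right triangles are equal (Hypotenuse-Leg).

HL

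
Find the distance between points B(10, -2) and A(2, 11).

The horizontal distance is |2 - 10| = 8 and the vertical distance is |11 - -2| = 13.
By the Pythagorean theorem, d = sqrt(8^2 + 13^2) = sqrt(233).

sqrt(233)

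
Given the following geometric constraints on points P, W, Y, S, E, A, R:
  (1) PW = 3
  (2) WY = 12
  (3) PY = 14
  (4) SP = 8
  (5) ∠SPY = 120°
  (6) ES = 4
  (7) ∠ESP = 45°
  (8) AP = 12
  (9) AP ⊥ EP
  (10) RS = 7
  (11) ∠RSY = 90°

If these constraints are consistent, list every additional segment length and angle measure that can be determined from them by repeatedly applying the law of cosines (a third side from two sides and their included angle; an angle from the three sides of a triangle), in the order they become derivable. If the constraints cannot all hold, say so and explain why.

The constraints are consistent. Derivable facts, in order:
After 1 step:
- PE ≈ 5.89
- YS = 2·√93
- ∠PWY = 126.67°
- ∠PYW = 9.9°
- ∠WPY = 43.43°
After 2 steps:
- EA ≈ 13.37
- YR ≈ 20.52
- ∠EPS = 28.68°
- ∠PES = 106.32°
- ∠PSY = 38.95°
- ∠PYS = 21.05°
After 3 steps:
- ∠AEP = 63.84°
- ∠EAP = 26.16°
- ∠RYS = 19.95°
- ∠SRY = 70.05°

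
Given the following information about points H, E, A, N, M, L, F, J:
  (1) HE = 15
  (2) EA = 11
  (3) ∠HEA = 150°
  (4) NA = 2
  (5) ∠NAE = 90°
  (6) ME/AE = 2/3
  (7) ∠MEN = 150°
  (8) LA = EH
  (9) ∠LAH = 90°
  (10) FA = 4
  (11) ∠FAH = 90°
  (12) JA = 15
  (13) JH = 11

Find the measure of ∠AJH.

Step 1: By the law of cosines on triangle AEH: AH² = 11² + 15² − 2·11·15·cos(150°) = 631.79, so AH ≈ 25.14.
Step 2: By the inverse law of cosines on triangle AJH: cos(∠AJH) = (15² + 11² − 25.14²) / (2·15·11) = -285.79/330 = -0.866, so ∠AJH = 150°.

Therefore, the measure of angle ∠AJH = 150°.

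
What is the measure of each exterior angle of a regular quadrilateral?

Each exterior angle of a regular n-gon is 360 / n.
For n = 4: 360 / 4 = 90 degrees.

90 degrees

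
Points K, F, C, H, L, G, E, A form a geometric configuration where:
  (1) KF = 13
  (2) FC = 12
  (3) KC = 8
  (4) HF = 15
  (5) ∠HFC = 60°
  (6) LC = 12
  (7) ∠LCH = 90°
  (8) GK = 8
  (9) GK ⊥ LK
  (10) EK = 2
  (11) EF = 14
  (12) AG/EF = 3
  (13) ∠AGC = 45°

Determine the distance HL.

Step 1: By the law of cosines on triangle CFH: CH² = 12² + 15² − 2·12·15·cos(60°) = 189, so CH = 3·√21.
Step 2: By the law of cosines on triangle HCL: HL² = (3·√21)² + 12² − 2·3·√21·12·cos(90°) = 333, so HL = 3·√37.

Therefore, the length of HL = 3·√37.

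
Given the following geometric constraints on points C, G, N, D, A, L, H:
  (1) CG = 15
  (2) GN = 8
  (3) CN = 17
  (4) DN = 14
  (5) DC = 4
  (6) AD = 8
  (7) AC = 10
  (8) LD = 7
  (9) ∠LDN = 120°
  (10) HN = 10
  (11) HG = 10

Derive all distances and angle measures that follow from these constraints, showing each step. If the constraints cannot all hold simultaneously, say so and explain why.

The constraints are consistent.

Step 1: From ND = 14, DL = 7, and ∠NDL = 120°, by the law of cosines:
  NL² = ND² + DL² - 2·ND·DL·cos(120°) = 196 + 49 + 98 = 343
  NL = 7·√7

Step 2: From CA = 10, CD = 4, AD = 8, by the inverse law of cosines:
  cos(∠ACD) = (CA² + CD² - AD²) / (2·CA·CD)
  ∠ACD = 49.46°

Step 3: From CD = 4, CN = 17, DN = 14, by the inverse law of cosines:
  cos(∠DCN) = (CD² + CN² - DN²) / (2·CD·CN)
  ∠DCN = 36.73°

Step 4: From CG = 15, CN = 17, GN = 8, by the inverse law of cosines:
  cos(∠GCN) = (CG² + CN² - GN²) / (2·CG·CN)
  ∠GCN = 28.07°

Step 5: From GC = 15, GN = 8, CN = 17, by the inverse law of cosines:
  cos(∠CGN) = (GC² + GN² - CN²) / (2·GC·GN)
  ∠CGN = 90°

Step 6: From GH = 10, GN = 8, HN = 10, by the inverse law of cosines:
  cos(∠HGN) = (GH² + GN² - HN²) / (2·GH·GN)
  ∠HGN = 66.42°

Step 7: From NC = 17, ND = 14, CD = 4, by the inverse law of cosines:
  cos(∠CND) = (NC² + ND² - CD²) / (2·NC·ND)
  ∠CND = 9.84°

Step 8: From NC = 17, NG = 8, CG = 15, by the inverse law of cosines:
  cos(∠CNG) = (NC² + NG² - CG²) / (2·NC·NG)
  ∠CNG = 61.93°

Step 9: From NG = 8, NH = 10, GH = 10, by the inverse law of cosines:
  cos(∠GNH) = (NG² + NH² - GH²) / (2·NG·NH)
  ∠GNH = 66.42°

Step 10: From DA = 8, DC = 4, AC = 10, by the inverse law of cosines:
  cos(∠ADC) = (DA² + DC² - AC²) / (2·DA·DC)
  ∠ADC = 108.21°

Step 11: From DC = 4, DN = 14, CN = 17, by the inverse law of cosines:
  cos(∠CDN) = (DC² + DN² - CN²) / (2·DC·DN)
  ∠CDN = 133.43°

Step 12: From AC = 10, AD = 8, CD = 4, by the inverse law of cosines:
  cos(∠CAD) = (AC² + AD² - CD²) / (2·AC·AD)
  ∠CAD = 22.33°

Step 13: From HG = 10, HN = 10, GN = 8, by the inverse law of cosines:
  cos(∠GHN) = (HG² + HN² - GN²) / (2·HG·HN)
  ∠GHN = 47.16°

Step 14: From ND = 14, NL = 7·√7, DL = 7, by the inverse law of cosines:
  cos(∠DNL) = (ND² + NL² - DL²) / (2·ND·NL)
  ∠DNL = 19.11°

Step 15: From LD = 7, LN = 7·√7, DN = 14, by the inverse law of cosines:
  cos(∠DLN) = (LD² + LN² - DN²) / (2·LD·LN)
  ∠DLN = 40.89°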